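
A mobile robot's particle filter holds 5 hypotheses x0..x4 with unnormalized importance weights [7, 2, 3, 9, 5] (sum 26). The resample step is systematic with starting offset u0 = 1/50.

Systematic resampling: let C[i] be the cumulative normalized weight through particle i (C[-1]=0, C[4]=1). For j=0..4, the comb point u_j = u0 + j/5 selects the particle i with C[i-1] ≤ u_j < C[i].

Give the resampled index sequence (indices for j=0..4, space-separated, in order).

C = [7/26, 9/26, 6/13, 21/26, 1]
j=0: u_0=1/50 ∈ [0, 7/26) → index 0
j=1: u_1=11/50 ∈ [0, 7/26) → index 0
j=2: u_2=21/50 ∈ [9/26, 6/13) → index 2
j=3: u_3=31/50 ∈ [6/13, 21/26) → index 3
j=4: u_4=41/50 ∈ [21/26, 1) → index 4

0 0 2 3 4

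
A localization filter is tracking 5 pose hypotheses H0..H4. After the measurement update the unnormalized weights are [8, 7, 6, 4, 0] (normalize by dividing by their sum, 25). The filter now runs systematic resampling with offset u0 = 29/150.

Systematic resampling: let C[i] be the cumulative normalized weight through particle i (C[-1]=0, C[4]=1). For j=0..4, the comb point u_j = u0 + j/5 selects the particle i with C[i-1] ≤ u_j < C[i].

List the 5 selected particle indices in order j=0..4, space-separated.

C = [8/25, 3/5, 21/25, 1, 1]
j=0: u_0=29/150 ∈ [0, 8/25) → index 0
j=1: u_1=59/150 ∈ [8/25, 3/5) → index 1
j=2: u_2=89/150 ∈ [8/25, 3/5) → index 1
j=3: u_3=119/150 ∈ [3/5, 21/25) → index 2
j=4: u_4=149/150 ∈ [21/25, 1) → index 3

0 1 1 2 3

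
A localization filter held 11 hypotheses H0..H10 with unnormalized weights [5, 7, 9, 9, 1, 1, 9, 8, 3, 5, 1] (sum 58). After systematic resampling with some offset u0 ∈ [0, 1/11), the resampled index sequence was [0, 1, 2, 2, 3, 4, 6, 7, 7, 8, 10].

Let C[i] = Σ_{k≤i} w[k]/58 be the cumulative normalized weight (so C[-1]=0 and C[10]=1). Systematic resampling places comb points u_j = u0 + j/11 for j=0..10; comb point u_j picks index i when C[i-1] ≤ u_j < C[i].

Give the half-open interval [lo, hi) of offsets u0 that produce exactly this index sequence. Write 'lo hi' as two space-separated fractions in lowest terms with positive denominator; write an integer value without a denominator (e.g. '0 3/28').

47/638 25/319

C = [5/58, 6/29, 21/58, 15/29, 31/58, 16/29, 41/58, 49/58, 26/29, 57/58, 1]
j=0 picked index 0: u0 ∈ [0, 5/58)
j=1 picked index 1: u0 ∈ [-3/638, 37/319)
j=2 picked index 2: u0 ∈ [8/319, 115/638)
j=3 picked index 2: u0 ∈ [-21/319, 57/638)
j=4 picked index 3: u0 ∈ [-1/638, 49/319)
j=5 picked index 4: u0 ∈ [20/319, 51/638)
j=6 picked index 6: u0 ∈ [2/319, 103/638)
j=7 picked index 7: u0 ∈ [45/638, 133/638)
j=8 picked index 7: u0 ∈ [-13/638, 75/638)
j=9 picked index 8: u0 ∈ [17/638, 25/319)
j=10 picked index 10: u0 ∈ [47/638, 1/11)
intersection: [47/638, 25/319)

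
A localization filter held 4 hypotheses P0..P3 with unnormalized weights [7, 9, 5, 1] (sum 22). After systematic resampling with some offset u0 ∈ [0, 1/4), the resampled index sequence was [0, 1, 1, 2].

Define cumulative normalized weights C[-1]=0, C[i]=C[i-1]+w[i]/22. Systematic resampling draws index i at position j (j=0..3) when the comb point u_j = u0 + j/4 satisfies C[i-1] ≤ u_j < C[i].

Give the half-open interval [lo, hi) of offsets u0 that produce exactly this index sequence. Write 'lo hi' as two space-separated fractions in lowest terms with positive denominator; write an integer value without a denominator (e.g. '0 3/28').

C = [7/22, 8/11, 21/22, 1]
j=0 picked index 0: u0 ∈ [0, 7/22)
j=1 picked index 1: u0 ∈ [3/44, 21/44)
j=2 picked index 1: u0 ∈ [-2/11, 5/22)
j=3 picked index 2: u0 ∈ [-1/44, 9/44)
intersection: [3/44, 9/44)

3/44 9/44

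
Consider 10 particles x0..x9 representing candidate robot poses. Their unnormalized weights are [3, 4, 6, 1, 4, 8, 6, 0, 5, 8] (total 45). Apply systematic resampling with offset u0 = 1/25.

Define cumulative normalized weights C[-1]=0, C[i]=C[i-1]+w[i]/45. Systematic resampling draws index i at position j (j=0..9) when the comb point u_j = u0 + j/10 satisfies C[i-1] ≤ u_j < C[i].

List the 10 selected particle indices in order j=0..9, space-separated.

C = [1/15, 7/45, 13/45, 14/45, 2/5, 26/45, 32/45, 32/45, 37/45, 1]
j=0: u_0=1/25 ∈ [0, 1/15) → index 0
j=1: u_1=7/50 ∈ [1/15, 7/45) → index 1
j=2: u_2=6/25 ∈ [7/45, 13/45) → index 2
j=3: u_3=17/50 ∈ [14/45, 2/5) → index 4
j=4: u_4=11/25 ∈ [2/5, 26/45) → index 5
j=5: u_5=27/50 ∈ [2/5, 26/45) → index 5
j=6: u_6=16/25 ∈ [26/45, 32/45) → index 6
j=7: u_7=37/50 ∈ [32/45, 37/45) → index 8
j=8: u_8=21/25 ∈ [37/45, 1) → index 9
j=9: u_9=47/50 ∈ [37/45, 1) → index 9

0 1 2 4 5 5 6 8 9 9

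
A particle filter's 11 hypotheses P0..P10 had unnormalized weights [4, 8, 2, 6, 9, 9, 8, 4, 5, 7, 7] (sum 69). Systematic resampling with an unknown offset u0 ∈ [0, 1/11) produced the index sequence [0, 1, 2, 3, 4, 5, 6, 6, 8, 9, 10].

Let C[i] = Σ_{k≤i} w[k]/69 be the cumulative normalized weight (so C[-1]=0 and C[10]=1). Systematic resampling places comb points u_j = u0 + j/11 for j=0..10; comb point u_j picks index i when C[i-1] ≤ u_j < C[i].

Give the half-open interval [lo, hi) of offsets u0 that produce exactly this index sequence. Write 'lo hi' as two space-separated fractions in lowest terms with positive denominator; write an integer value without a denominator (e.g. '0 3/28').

C = [4/69, 4/23, 14/69, 20/69, 29/69, 38/69, 2/3, 50/69, 55/69, 62/69, 1]
j=0 picked index 0: u0 ∈ [0, 4/69)
j=1 picked index 1: u0 ∈ [-25/759, 21/253)
j=2 picked index 2: u0 ∈ [-2/253, 16/759)
j=3 picked index 3: u0 ∈ [-53/759, 13/759)
j=4 picked index 4: u0 ∈ [-56/759, 43/759)
j=5 picked index 5: u0 ∈ [-26/759, 73/759)
j=6 picked index 6: u0 ∈ [4/759, 4/33)
j=7 picked index 6: u0 ∈ [-65/759, 1/33)
j=8 picked index 8: u0 ∈ [-2/759, 53/759)
j=9 picked index 9: u0 ∈ [-16/759, 61/759)
j=10 picked index 10: u0 ∈ [-8/759, 1/11)
intersection: [4/759, 13/759)

4/759 13/759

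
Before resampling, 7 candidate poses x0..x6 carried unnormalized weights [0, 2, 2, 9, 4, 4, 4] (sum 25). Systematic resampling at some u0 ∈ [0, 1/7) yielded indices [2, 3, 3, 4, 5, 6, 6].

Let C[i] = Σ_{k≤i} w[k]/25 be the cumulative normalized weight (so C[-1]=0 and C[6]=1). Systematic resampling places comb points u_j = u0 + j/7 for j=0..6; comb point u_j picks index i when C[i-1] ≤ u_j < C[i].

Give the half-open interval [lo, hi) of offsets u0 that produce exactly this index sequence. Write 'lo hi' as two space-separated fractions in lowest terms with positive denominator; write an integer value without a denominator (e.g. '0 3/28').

C = [0, 2/25, 4/25, 13/25, 17/25, 21/25, 1]
j=0 picked index 2: u0 ∈ [2/25, 4/25)
j=1 picked index 3: u0 ∈ [3/175, 66/175)
j=2 picked index 3: u0 ∈ [-22/175, 41/175)
j=3 picked index 4: u0 ∈ [16/175, 44/175)
j=4 picked index 5: u0 ∈ [19/175, 47/175)
j=5 picked index 6: u0 ∈ [22/175, 2/7)
j=6 picked index 6: u0 ∈ [-3/175, 1/7)
intersection: [22/175, 1/7)

22/175 1/7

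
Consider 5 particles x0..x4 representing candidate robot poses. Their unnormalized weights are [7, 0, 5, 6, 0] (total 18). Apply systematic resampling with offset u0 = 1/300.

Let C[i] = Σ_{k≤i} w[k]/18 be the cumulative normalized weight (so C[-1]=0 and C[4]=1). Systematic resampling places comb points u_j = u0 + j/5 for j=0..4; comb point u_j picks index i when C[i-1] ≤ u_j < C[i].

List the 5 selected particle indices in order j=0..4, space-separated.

0 0 2 2 3

C = [7/18, 7/18, 2/3, 1, 1]
j=0: u_0=1/300 ∈ [0, 7/18) → index 0
j=1: u_1=61/300 ∈ [0, 7/18) → index 0
j=2: u_2=121/300 ∈ [7/18, 2/3) → index 2
j=3: u_3=181/300 ∈ [7/18, 2/3) → index 2
j=4: u_4=241/300 ∈ [2/3, 1) → index 3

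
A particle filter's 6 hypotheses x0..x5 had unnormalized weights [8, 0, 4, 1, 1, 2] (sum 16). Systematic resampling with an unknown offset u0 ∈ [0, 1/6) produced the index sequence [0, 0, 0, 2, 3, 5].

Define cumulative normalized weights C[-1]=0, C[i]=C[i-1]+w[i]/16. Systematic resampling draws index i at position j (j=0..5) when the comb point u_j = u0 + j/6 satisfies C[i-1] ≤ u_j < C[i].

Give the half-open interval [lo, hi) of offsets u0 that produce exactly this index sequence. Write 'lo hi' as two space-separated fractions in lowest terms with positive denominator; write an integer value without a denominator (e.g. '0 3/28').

1/12 7/48

C = [1/2, 1/2, 3/4, 13/16, 7/8, 1]
j=0 picked index 0: u0 ∈ [0, 1/2)
j=1 picked index 0: u0 ∈ [-1/6, 1/3)
j=2 picked index 0: u0 ∈ [-1/3, 1/6)
j=3 picked index 2: u0 ∈ [0, 1/4)
j=4 picked index 3: u0 ∈ [1/12, 7/48)
j=5 picked index 5: u0 ∈ [1/24, 1/6)
intersection: [1/12, 7/48)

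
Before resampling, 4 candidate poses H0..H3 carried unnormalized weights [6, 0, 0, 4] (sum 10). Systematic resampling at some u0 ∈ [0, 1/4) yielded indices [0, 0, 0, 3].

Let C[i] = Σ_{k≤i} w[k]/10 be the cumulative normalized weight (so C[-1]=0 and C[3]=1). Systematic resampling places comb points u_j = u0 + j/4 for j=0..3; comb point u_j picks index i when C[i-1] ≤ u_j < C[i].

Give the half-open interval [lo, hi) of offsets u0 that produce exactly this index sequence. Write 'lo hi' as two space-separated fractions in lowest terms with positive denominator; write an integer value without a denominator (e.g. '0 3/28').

0 1/10

C = [3/5, 3/5, 3/5, 1]
j=0 picked index 0: u0 ∈ [0, 3/5)
j=1 picked index 0: u0 ∈ [-1/4, 7/20)
j=2 picked index 0: u0 ∈ [-1/2, 1/10)
j=3 picked index 3: u0 ∈ [-3/20, 1/4)
intersection: [0, 1/10)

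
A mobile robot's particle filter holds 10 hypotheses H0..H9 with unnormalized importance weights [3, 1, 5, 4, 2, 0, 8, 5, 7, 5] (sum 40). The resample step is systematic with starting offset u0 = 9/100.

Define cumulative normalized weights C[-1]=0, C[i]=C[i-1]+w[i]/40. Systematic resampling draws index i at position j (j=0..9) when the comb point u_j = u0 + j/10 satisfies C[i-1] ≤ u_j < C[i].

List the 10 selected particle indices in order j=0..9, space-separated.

1 2 3 6 6 7 7 8 9 9

C = [3/40, 1/10, 9/40, 13/40, 3/8, 3/8, 23/40, 7/10, 7/8, 1]
j=0: u_0=9/100 ∈ [3/40, 1/10) → index 1
j=1: u_1=19/100 ∈ [1/10, 9/40) → index 2
j=2: u_2=29/100 ∈ [9/40, 13/40) → index 3
j=3: u_3=39/100 ∈ [3/8, 23/40) → index 6
j=4: u_4=49/100 ∈ [3/8, 23/40) → index 6
j=5: u_5=59/100 ∈ [23/40, 7/10) → index 7
j=6: u_6=69/100 ∈ [23/40, 7/10) → index 7
j=7: u_7=79/100 ∈ [7/10, 7/8) → index 8
j=8: u_8=89/100 ∈ [7/8, 1) → index 9
j=9: u_9=99/100 ∈ [7/8, 1) → index 9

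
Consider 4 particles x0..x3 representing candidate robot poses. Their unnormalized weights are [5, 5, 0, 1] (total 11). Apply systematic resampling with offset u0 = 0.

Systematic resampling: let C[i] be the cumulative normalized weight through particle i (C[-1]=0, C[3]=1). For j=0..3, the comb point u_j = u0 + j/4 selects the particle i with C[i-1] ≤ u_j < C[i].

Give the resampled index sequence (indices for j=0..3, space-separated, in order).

0 0 1 1

C = [5/11, 10/11, 10/11, 1]
j=0: u_0=0 ∈ [0, 5/11) → index 0
j=1: u_1=1/4 ∈ [0, 5/11) → index 0
j=2: u_2=1/2 ∈ [5/11, 10/11) → index 1
j=3: u_3=3/4 ∈ [5/11, 10/11) → index 1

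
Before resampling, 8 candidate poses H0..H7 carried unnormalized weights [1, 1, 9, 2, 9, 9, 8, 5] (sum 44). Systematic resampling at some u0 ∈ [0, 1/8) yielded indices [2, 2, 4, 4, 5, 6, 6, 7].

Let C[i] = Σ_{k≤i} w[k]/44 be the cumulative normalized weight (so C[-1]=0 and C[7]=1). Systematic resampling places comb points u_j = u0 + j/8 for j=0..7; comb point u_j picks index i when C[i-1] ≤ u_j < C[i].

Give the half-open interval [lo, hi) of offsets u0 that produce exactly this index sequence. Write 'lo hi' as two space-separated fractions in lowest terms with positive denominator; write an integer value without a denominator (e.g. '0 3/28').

C = [1/44, 1/22, 1/4, 13/44, 1/2, 31/44, 39/44, 1]
j=0 picked index 2: u0 ∈ [1/22, 1/4)
j=1 picked index 2: u0 ∈ [-7/88, 1/8)
j=2 picked index 4: u0 ∈ [1/22, 1/4)
j=3 picked index 4: u0 ∈ [-7/88, 1/8)
j=4 picked index 5: u0 ∈ [0, 9/44)
j=5 picked index 6: u0 ∈ [7/88, 23/88)
j=6 picked index 6: u0 ∈ [-1/22, 3/22)
j=7 picked index 7: u0 ∈ [1/88, 1/8)
intersection: [7/88, 1/8)

7/88 1/8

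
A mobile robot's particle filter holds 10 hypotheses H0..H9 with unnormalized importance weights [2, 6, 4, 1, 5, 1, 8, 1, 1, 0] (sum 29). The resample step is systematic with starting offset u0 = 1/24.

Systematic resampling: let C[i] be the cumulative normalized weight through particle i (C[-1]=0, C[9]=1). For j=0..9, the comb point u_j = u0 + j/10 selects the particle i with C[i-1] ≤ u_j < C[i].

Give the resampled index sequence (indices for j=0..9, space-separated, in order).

0 1 1 2 3 4 5 6 6 7

C = [2/29, 8/29, 12/29, 13/29, 18/29, 19/29, 27/29, 28/29, 1, 1]
j=0: u_0=1/24 ∈ [0, 2/29) → index 0
j=1: u_1=17/120 ∈ [2/29, 8/29) → index 1
j=2: u_2=29/120 ∈ [2/29, 8/29) → index 1
j=3: u_3=41/120 ∈ [8/29, 12/29) → index 2
j=4: u_4=53/120 ∈ [12/29, 13/29) → index 3
j=5: u_5=13/24 ∈ [13/29, 18/29) → index 4
j=6: u_6=77/120 ∈ [18/29, 19/29) → index 5
j=7: u_7=89/120 ∈ [19/29, 27/29) → index 6
j=8: u_8=101/120 ∈ [19/29, 27/29) → index 6
j=9: u_9=113/120 ∈ [27/29, 28/29) → index 7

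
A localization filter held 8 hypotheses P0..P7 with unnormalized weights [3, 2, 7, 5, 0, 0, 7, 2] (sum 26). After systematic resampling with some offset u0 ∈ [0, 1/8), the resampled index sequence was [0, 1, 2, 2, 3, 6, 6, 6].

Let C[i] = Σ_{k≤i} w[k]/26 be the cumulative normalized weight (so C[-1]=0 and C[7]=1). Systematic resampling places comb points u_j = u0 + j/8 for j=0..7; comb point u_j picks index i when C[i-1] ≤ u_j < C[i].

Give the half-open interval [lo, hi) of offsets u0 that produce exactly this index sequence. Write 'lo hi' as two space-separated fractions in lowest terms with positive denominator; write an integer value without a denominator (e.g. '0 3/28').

3/104 5/104

C = [3/26, 5/26, 6/13, 17/26, 17/26, 17/26, 12/13, 1]
j=0 picked index 0: u0 ∈ [0, 3/26)
j=1 picked index 1: u0 ∈ [-1/104, 7/104)
j=2 picked index 2: u0 ∈ [-3/52, 11/52)
j=3 picked index 2: u0 ∈ [-19/104, 9/104)
j=4 picked index 3: u0 ∈ [-1/26, 2/13)
j=5 picked index 6: u0 ∈ [3/104, 31/104)
j=6 picked index 6: u0 ∈ [-5/52, 9/52)
j=7 picked index 6: u0 ∈ [-23/104, 5/104)
intersection: [3/104, 5/104)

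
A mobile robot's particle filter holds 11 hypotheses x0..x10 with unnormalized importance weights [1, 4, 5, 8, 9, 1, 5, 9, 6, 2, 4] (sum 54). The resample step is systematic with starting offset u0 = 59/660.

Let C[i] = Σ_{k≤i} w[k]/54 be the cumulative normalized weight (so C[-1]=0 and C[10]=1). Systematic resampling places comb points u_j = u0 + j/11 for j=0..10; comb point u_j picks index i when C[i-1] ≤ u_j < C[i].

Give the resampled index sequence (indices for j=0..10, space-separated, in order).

C = [1/54, 5/54, 5/27, 1/3, 1/2, 14/27, 11/18, 7/9, 8/9, 25/27, 1]
j=0: u_0=59/660 ∈ [1/54, 5/54) → index 1
j=1: u_1=119/660 ∈ [5/54, 5/27) → index 2
j=2: u_2=179/660 ∈ [5/27, 1/3) → index 3
j=3: u_3=239/660 ∈ [1/3, 1/2) → index 4
j=4: u_4=299/660 ∈ [1/3, 1/2) → index 4
j=5: u_5=359/660 ∈ [14/27, 11/18) → index 6
j=6: u_6=419/660 ∈ [11/18, 7/9) → index 7
j=7: u_7=479/660 ∈ [11/18, 7/9) → index 7
j=8: u_8=49/60 ∈ [7/9, 8/9) → index 8
j=9: u_9=599/660 ∈ [8/9, 25/27) → index 9
j=10: u_10=659/660 ∈ [25/27, 1) → index 10

1 2 3 4 4 6 7 7 8 9 10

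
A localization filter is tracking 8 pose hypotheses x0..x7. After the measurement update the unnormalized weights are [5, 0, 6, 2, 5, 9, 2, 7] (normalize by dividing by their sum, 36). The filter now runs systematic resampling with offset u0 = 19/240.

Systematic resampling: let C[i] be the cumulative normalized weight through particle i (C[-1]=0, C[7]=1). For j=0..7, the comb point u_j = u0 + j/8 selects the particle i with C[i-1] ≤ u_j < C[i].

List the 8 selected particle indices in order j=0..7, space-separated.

C = [5/36, 5/36, 11/36, 13/36, 1/2, 3/4, 29/36, 1]
j=0: u_0=19/240 ∈ [0, 5/36) → index 0
j=1: u_1=49/240 ∈ [5/36, 11/36) → index 2
j=2: u_2=79/240 ∈ [11/36, 13/36) → index 3
j=3: u_3=109/240 ∈ [13/36, 1/2) → index 4
j=4: u_4=139/240 ∈ [1/2, 3/4) → index 5
j=5: u_5=169/240 ∈ [1/2, 3/4) → index 5
j=6: u_6=199/240 ∈ [29/36, 1) → index 7
j=7: u_7=229/240 ∈ [29/36, 1) → index 7

0 2 3 4 5 5 7 7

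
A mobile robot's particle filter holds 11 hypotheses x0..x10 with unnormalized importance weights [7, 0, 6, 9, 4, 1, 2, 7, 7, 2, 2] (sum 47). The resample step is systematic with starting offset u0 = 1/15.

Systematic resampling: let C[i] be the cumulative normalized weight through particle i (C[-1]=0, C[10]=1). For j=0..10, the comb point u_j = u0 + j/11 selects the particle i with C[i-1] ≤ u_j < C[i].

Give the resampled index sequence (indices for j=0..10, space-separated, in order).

0 2 2 3 3 4 6 7 8 8 10

C = [7/47, 7/47, 13/47, 22/47, 26/47, 27/47, 29/47, 36/47, 43/47, 45/47, 1]
j=0: u_0=1/15 ∈ [0, 7/47) → index 0
j=1: u_1=26/165 ∈ [7/47, 13/47) → index 2
j=2: u_2=41/165 ∈ [7/47, 13/47) → index 2
j=3: u_3=56/165 ∈ [13/47, 22/47) → index 3
j=4: u_4=71/165 ∈ [13/47, 22/47) → index 3
j=5: u_5=86/165 ∈ [22/47, 26/47) → index 4
j=6: u_6=101/165 ∈ [27/47, 29/47) → index 6
j=7: u_7=116/165 ∈ [29/47, 36/47) → index 7
j=8: u_8=131/165 ∈ [36/47, 43/47) → index 8
j=9: u_9=146/165 ∈ [36/47, 43/47) → index 8
j=10: u_10=161/165 ∈ [45/47, 1) → index 10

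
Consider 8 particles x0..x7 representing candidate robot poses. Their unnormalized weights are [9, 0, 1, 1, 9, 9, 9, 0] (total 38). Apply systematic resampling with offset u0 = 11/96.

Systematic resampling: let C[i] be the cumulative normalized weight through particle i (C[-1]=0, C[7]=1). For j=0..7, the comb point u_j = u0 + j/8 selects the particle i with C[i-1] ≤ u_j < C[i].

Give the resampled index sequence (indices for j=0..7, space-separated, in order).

C = [9/38, 9/38, 5/19, 11/38, 10/19, 29/38, 1, 1]
j=0: u_0=11/96 ∈ [0, 9/38) → index 0
j=1: u_1=23/96 ∈ [9/38, 5/19) → index 2
j=2: u_2=35/96 ∈ [11/38, 10/19) → index 4
j=3: u_3=47/96 ∈ [11/38, 10/19) → index 4
j=4: u_4=59/96 ∈ [10/19, 29/38) → index 5
j=5: u_5=71/96 ∈ [10/19, 29/38) → index 5
j=6: u_6=83/96 ∈ [29/38, 1) → index 6
j=7: u_7=95/96 ∈ [29/38, 1) → index 6

0 2 4 4 5 5 6 6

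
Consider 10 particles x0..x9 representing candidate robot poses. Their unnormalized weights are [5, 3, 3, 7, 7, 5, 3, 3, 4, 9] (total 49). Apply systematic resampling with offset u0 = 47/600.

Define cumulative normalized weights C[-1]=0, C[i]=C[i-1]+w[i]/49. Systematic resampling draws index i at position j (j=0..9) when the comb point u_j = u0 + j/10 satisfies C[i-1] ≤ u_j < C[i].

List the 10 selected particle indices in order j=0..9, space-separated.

C = [5/49, 8/49, 11/49, 18/49, 25/49, 30/49, 33/49, 36/49, 40/49, 1]
j=0: u_0=47/600 ∈ [0, 5/49) → index 0
j=1: u_1=107/600 ∈ [8/49, 11/49) → index 2
j=2: u_2=167/600 ∈ [11/49, 18/49) → index 3
j=3: u_3=227/600 ∈ [18/49, 25/49) → index 4
j=4: u_4=287/600 ∈ [18/49, 25/49) → index 4
j=5: u_5=347/600 ∈ [25/49, 30/49) → index 5
j=6: u_6=407/600 ∈ [33/49, 36/49) → index 7
j=7: u_7=467/600 ∈ [36/49, 40/49) → index 8
j=8: u_8=527/600 ∈ [40/49, 1) → index 9
j=9: u_9=587/600 ∈ [40/49, 1) → index 9

0 2 3 4 4 5 7 8 9 9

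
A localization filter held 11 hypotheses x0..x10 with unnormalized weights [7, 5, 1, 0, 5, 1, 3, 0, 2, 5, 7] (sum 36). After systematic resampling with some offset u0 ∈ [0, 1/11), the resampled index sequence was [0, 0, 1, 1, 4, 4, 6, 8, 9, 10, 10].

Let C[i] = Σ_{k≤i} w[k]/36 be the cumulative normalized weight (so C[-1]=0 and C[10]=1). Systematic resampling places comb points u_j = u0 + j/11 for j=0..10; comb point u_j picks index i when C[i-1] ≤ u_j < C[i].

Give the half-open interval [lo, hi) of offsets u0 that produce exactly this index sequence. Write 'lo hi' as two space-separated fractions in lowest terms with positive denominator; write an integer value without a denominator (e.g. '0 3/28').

5/396 1/33

C = [7/36, 1/3, 13/36, 13/36, 1/2, 19/36, 11/18, 11/18, 2/3, 29/36, 1]
j=0 picked index 0: u0 ∈ [0, 7/36)
j=1 picked index 0: u0 ∈ [-1/11, 41/396)
j=2 picked index 1: u0 ∈ [5/396, 5/33)
j=3 picked index 1: u0 ∈ [-31/396, 2/33)
j=4 picked index 4: u0 ∈ [-1/396, 3/22)
j=5 picked index 4: u0 ∈ [-37/396, 1/22)
j=6 picked index 6: u0 ∈ [-7/396, 13/198)
j=7 picked index 8: u0 ∈ [-5/198, 1/33)
j=8 picked index 9: u0 ∈ [-2/33, 31/396)
j=9 picked index 10: u0 ∈ [-5/396, 2/11)
j=10 picked index 10: u0 ∈ [-41/396, 1/11)
intersection: [5/396, 1/33)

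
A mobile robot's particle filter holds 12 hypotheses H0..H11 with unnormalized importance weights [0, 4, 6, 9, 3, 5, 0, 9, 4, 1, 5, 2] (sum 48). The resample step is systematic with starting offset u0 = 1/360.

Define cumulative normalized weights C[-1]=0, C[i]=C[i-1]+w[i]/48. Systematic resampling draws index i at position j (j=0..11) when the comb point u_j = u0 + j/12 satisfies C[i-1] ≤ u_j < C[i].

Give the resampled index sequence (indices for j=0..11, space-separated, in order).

C = [0, 1/12, 5/24, 19/48, 11/24, 9/16, 9/16, 3/4, 5/6, 41/48, 23/24, 1]
j=0: u_0=1/360 ∈ [0, 1/12) → index 1
j=1: u_1=31/360 ∈ [1/12, 5/24) → index 2
j=2: u_2=61/360 ∈ [1/12, 5/24) → index 2
j=3: u_3=91/360 ∈ [5/24, 19/48) → index 3
j=4: u_4=121/360 ∈ [5/24, 19/48) → index 3
j=5: u_5=151/360 ∈ [19/48, 11/24) → index 4
j=6: u_6=181/360 ∈ [11/24, 9/16) → index 5
j=7: u_7=211/360 ∈ [9/16, 3/4) → index 7
j=8: u_8=241/360 ∈ [9/16, 3/4) → index 7
j=9: u_9=271/360 ∈ [3/4, 5/6) → index 8
j=10: u_10=301/360 ∈ [5/6, 41/48) → index 9
j=11: u_11=331/360 ∈ [41/48, 23/24) → index 10

1 2 2 3 3 4 5 7 7 8 9 10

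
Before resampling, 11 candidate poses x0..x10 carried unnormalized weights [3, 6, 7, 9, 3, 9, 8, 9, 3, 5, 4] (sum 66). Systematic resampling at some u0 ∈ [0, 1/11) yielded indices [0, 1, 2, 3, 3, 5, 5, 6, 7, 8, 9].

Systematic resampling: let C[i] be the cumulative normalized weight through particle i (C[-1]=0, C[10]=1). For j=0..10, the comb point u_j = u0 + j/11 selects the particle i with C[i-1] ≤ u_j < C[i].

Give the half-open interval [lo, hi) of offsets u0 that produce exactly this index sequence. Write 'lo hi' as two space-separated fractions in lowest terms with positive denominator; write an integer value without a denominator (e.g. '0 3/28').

C = [1/22, 3/22, 8/33, 25/66, 14/33, 37/66, 15/22, 9/11, 19/22, 31/33, 1]
j=0 picked index 0: u0 ∈ [0, 1/22)
j=1 picked index 1: u0 ∈ [-1/22, 1/22)
j=2 picked index 2: u0 ∈ [-1/22, 2/33)
j=3 picked index 3: u0 ∈ [-1/33, 7/66)
j=4 picked index 3: u0 ∈ [-4/33, 1/66)
j=5 picked index 5: u0 ∈ [-1/33, 7/66)
j=6 picked index 5: u0 ∈ [-4/33, 1/66)
j=7 picked index 6: u0 ∈ [-5/66, 1/22)
j=8 picked index 7: u0 ∈ [-1/22, 1/11)
j=9 picked index 8: u0 ∈ [0, 1/22)
j=10 picked index 9: u0 ∈ [-1/22, 1/33)
intersection: [0, 1/66)

0 1/66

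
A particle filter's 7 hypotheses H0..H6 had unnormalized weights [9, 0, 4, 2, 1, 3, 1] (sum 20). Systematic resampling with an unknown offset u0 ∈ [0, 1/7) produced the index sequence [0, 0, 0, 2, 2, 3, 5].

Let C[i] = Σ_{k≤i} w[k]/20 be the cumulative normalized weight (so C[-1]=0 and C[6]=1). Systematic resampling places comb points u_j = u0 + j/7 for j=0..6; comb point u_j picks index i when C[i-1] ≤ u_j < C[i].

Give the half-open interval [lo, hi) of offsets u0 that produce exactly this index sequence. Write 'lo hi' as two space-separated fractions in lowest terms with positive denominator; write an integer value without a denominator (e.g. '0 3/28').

3/140 1/28

C = [9/20, 9/20, 13/20, 3/4, 4/5, 19/20, 1]
j=0 picked index 0: u0 ∈ [0, 9/20)
j=1 picked index 0: u0 ∈ [-1/7, 43/140)
j=2 picked index 0: u0 ∈ [-2/7, 23/140)
j=3 picked index 2: u0 ∈ [3/140, 31/140)
j=4 picked index 2: u0 ∈ [-17/140, 11/140)
j=5 picked index 3: u0 ∈ [-9/140, 1/28)
j=6 picked index 5: u0 ∈ [-2/35, 13/140)
intersection: [3/140, 1/28)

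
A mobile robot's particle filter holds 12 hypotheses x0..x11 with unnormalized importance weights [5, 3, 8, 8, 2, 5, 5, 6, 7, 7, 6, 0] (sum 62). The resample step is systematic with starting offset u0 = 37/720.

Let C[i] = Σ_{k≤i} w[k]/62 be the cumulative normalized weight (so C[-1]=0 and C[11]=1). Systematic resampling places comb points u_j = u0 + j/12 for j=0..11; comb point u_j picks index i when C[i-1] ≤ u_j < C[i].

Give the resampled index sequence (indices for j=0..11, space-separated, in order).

0 2 2 3 3 5 6 7 8 9 9 10

C = [5/62, 4/31, 8/31, 12/31, 13/31, 1/2, 18/31, 21/31, 49/62, 28/31, 1, 1]
j=0: u_0=37/720 ∈ [0, 5/62) → index 0
j=1: u_1=97/720 ∈ [4/31, 8/31) → index 2
j=2: u_2=157/720 ∈ [4/31, 8/31) → index 2
j=3: u_3=217/720 ∈ [8/31, 12/31) → index 3
j=4: u_4=277/720 ∈ [8/31, 12/31) → index 3
j=5: u_5=337/720 ∈ [13/31, 1/2) → index 5
j=6: u_6=397/720 ∈ [1/2, 18/31) → index 6
j=7: u_7=457/720 ∈ [18/31, 21/31) → index 7
j=8: u_8=517/720 ∈ [21/31, 49/62) → index 8
j=9: u_9=577/720 ∈ [49/62, 28/31) → index 9
j=10: u_10=637/720 ∈ [49/62, 28/31) → index 9
j=11: u_11=697/720 ∈ [28/31, 1) → index 10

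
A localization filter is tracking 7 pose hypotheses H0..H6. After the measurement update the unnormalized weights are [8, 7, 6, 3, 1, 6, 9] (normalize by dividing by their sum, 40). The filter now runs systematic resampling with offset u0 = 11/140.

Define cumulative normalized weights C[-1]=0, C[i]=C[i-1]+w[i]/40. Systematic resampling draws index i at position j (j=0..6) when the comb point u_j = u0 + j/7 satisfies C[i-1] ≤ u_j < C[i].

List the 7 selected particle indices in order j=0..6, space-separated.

0 1 1 2 5 6 6

C = [1/5, 3/8, 21/40, 3/5, 5/8, 31/40, 1]
j=0: u_0=11/140 ∈ [0, 1/5) → index 0
j=1: u_1=31/140 ∈ [1/5, 3/8) → index 1
j=2: u_2=51/140 ∈ [1/5, 3/8) → index 1
j=3: u_3=71/140 ∈ [3/8, 21/40) → index 2
j=4: u_4=13/20 ∈ [5/8, 31/40) → index 5
j=5: u_5=111/140 ∈ [31/40, 1) → index 6
j=6: u_6=131/140 ∈ [31/40, 1) → index 6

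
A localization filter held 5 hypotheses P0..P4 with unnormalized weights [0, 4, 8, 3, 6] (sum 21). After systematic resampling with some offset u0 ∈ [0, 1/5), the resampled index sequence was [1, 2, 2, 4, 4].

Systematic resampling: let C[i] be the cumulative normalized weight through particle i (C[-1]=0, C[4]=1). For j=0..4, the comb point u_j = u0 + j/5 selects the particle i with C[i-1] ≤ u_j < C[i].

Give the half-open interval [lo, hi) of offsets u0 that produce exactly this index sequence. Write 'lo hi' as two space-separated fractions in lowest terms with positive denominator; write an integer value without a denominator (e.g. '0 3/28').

C = [0, 4/21, 4/7, 5/7, 1]
j=0 picked index 1: u0 ∈ [0, 4/21)
j=1 picked index 2: u0 ∈ [-1/105, 13/35)
j=2 picked index 2: u0 ∈ [-22/105, 6/35)
j=3 picked index 4: u0 ∈ [4/35, 2/5)
j=4 picked index 4: u0 ∈ [-3/35, 1/5)
intersection: [4/35, 6/35)

4/35 6/35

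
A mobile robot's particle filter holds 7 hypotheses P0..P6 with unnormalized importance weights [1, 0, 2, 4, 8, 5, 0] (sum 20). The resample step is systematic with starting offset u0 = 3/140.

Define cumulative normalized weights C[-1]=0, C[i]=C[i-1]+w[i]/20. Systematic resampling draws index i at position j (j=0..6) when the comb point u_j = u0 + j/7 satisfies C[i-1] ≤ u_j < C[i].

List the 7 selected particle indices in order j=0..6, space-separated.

C = [1/20, 1/20, 3/20, 7/20, 3/4, 1, 1]
j=0: u_0=3/140 ∈ [0, 1/20) → index 0
j=1: u_1=23/140 ∈ [3/20, 7/20) → index 3
j=2: u_2=43/140 ∈ [3/20, 7/20) → index 3
j=3: u_3=9/20 ∈ [7/20, 3/4) → index 4
j=4: u_4=83/140 ∈ [7/20, 3/4) → index 4
j=5: u_5=103/140 ∈ [7/20, 3/4) → index 4
j=6: u_6=123/140 ∈ [3/4, 1) → index 5

0 3 3 4 4 4 5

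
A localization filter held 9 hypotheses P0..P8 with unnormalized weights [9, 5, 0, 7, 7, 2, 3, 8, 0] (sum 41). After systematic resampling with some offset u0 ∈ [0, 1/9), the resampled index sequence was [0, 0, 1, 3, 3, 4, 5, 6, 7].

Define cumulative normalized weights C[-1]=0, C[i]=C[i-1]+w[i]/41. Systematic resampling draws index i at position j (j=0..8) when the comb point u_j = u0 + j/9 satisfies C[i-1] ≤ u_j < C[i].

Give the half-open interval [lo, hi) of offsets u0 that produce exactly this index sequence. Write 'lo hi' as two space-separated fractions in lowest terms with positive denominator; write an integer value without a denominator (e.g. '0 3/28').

C = [9/41, 14/41, 14/41, 21/41, 28/41, 30/41, 33/41, 1, 1]
j=0 picked index 0: u0 ∈ [0, 9/41)
j=1 picked index 0: u0 ∈ [-1/9, 40/369)
j=2 picked index 1: u0 ∈ [-1/369, 44/369)
j=3 picked index 3: u0 ∈ [1/123, 22/123)
j=4 picked index 3: u0 ∈ [-38/369, 25/369)
j=5 picked index 4: u0 ∈ [-16/369, 47/369)
j=6 picked index 5: u0 ∈ [2/123, 8/123)
j=7 picked index 6: u0 ∈ [-17/369, 10/369)
j=8 picked index 7: u0 ∈ [-31/369, 1/9)
intersection: [2/123, 10/369)

2/123 10/369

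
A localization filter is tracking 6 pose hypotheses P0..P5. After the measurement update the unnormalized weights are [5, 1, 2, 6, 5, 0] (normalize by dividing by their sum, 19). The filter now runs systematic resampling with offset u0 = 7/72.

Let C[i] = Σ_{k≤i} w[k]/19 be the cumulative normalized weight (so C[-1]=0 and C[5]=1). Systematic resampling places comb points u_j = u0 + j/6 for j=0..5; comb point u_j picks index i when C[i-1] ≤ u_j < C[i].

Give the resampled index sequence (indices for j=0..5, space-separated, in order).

0 1 3 3 4 4

C = [5/19, 6/19, 8/19, 14/19, 1, 1]
j=0: u_0=7/72 ∈ [0, 5/19) → index 0
j=1: u_1=19/72 ∈ [5/19, 6/19) → index 1
j=2: u_2=31/72 ∈ [8/19, 14/19) → index 3
j=3: u_3=43/72 ∈ [8/19, 14/19) → index 3
j=4: u_4=55/72 ∈ [14/19, 1) → index 4
j=5: u_5=67/72 ∈ [14/19, 1) → index 4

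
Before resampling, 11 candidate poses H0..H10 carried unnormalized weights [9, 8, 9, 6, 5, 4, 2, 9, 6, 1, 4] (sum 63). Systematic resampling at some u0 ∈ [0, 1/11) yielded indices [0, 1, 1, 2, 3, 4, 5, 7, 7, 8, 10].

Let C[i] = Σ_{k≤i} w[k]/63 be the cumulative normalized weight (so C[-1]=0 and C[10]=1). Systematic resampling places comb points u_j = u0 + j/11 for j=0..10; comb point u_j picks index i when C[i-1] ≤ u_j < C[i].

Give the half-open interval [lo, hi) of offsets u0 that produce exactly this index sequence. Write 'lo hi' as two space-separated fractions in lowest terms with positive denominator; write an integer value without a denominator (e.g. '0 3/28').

C = [1/7, 17/63, 26/63, 32/63, 37/63, 41/63, 43/63, 52/63, 58/63, 59/63, 1]
j=0 picked index 0: u0 ∈ [0, 1/7)
j=1 picked index 1: u0 ∈ [4/77, 124/693)
j=2 picked index 1: u0 ∈ [-3/77, 61/693)
j=3 picked index 2: u0 ∈ [-2/693, 97/693)
j=4 picked index 3: u0 ∈ [34/693, 100/693)
j=5 picked index 4: u0 ∈ [37/693, 92/693)
j=6 picked index 5: u0 ∈ [29/693, 73/693)
j=7 picked index 7: u0 ∈ [32/693, 131/693)
j=8 picked index 7: u0 ∈ [-31/693, 68/693)
j=9 picked index 8: u0 ∈ [5/693, 71/693)
j=10 picked index 10: u0 ∈ [19/693, 1/11)
intersection: [37/693, 61/693)

37/693 61/693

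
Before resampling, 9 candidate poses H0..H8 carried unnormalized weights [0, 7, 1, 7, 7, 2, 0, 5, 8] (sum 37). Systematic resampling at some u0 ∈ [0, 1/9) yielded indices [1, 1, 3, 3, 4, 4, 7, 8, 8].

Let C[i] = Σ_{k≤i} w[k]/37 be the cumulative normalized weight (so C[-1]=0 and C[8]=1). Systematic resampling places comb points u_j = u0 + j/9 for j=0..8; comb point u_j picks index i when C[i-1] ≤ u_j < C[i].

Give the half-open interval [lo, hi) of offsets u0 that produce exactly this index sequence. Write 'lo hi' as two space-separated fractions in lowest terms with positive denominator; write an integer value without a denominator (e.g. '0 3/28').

2/333 13/333

C = [0, 7/37, 8/37, 15/37, 22/37, 24/37, 24/37, 29/37, 1]
j=0 picked index 1: u0 ∈ [0, 7/37)
j=1 picked index 1: u0 ∈ [-1/9, 26/333)
j=2 picked index 3: u0 ∈ [-2/333, 61/333)
j=3 picked index 3: u0 ∈ [-13/111, 8/111)
j=4 picked index 4: u0 ∈ [-13/333, 50/333)
j=5 picked index 4: u0 ∈ [-50/333, 13/333)
j=6 picked index 7: u0 ∈ [-2/111, 13/111)
j=7 picked index 8: u0 ∈ [2/333, 2/9)
j=8 picked index 8: u0 ∈ [-35/333, 1/9)
intersection: [2/333, 13/333)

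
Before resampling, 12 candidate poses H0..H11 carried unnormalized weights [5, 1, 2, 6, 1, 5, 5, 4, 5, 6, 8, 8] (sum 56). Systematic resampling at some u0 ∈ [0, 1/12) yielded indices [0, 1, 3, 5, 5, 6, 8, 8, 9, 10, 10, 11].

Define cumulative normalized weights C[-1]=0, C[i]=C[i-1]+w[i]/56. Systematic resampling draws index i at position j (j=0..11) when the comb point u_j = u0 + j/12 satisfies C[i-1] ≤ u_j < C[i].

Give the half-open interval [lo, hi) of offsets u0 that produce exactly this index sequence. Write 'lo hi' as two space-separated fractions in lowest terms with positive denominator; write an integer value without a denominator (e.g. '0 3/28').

C = [5/56, 3/28, 1/7, 1/4, 15/56, 5/14, 25/56, 29/56, 17/28, 5/7, 6/7, 1]
j=0 picked index 0: u0 ∈ [0, 5/56)
j=1 picked index 1: u0 ∈ [1/168, 1/42)
j=2 picked index 3: u0 ∈ [-1/42, 1/12)
j=3 picked index 5: u0 ∈ [1/56, 3/28)
j=4 picked index 5: u0 ∈ [-11/168, 1/42)
j=5 picked index 6: u0 ∈ [-5/84, 5/168)
j=6 picked index 8: u0 ∈ [1/56, 3/28)
j=7 picked index 8: u0 ∈ [-11/168, 1/42)
j=8 picked index 9: u0 ∈ [-5/84, 1/21)
j=9 picked index 10: u0 ∈ [-1/28, 3/28)
j=10 picked index 10: u0 ∈ [-5/42, 1/42)
j=11 picked index 11: u0 ∈ [-5/84, 1/12)
intersection: [1/56, 1/42)

1/56 1/42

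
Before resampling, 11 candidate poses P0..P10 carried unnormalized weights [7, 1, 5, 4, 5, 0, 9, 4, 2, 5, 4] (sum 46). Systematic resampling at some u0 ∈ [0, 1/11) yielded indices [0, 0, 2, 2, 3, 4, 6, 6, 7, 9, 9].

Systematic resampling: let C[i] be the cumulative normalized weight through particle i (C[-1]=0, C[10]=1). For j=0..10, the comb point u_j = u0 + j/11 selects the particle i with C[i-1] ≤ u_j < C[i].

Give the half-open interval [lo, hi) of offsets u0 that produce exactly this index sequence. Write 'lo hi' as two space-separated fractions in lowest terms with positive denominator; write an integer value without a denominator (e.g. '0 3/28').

0 1/253

C = [7/46, 4/23, 13/46, 17/46, 11/23, 11/23, 31/46, 35/46, 37/46, 21/23, 1]
j=0 picked index 0: u0 ∈ [0, 7/46)
j=1 picked index 0: u0 ∈ [-1/11, 31/506)
j=2 picked index 2: u0 ∈ [-2/253, 51/506)
j=3 picked index 2: u0 ∈ [-25/253, 5/506)
j=4 picked index 3: u0 ∈ [-41/506, 3/506)
j=5 picked index 4: u0 ∈ [-43/506, 6/253)
j=6 picked index 6: u0 ∈ [-17/253, 65/506)
j=7 picked index 6: u0 ∈ [-40/253, 19/506)
j=8 picked index 7: u0 ∈ [-27/506, 17/506)
j=9 picked index 9: u0 ∈ [-7/506, 24/253)
j=10 picked index 9: u0 ∈ [-53/506, 1/253)
intersection: [0, 1/253)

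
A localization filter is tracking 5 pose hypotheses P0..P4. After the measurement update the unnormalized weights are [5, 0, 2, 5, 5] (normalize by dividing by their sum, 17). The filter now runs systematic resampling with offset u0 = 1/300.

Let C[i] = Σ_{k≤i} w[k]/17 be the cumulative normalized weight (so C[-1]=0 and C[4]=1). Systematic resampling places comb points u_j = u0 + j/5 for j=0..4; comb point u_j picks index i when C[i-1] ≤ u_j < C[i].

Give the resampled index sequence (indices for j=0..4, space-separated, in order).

C = [5/17, 5/17, 7/17, 12/17, 1]
j=0: u_0=1/300 ∈ [0, 5/17) → index 0
j=1: u_1=61/300 ∈ [0, 5/17) → index 0
j=2: u_2=121/300 ∈ [5/17, 7/17) → index 2
j=3: u_3=181/300 ∈ [7/17, 12/17) → index 3
j=4: u_4=241/300 ∈ [12/17, 1) → index 4

0 0 2 3 4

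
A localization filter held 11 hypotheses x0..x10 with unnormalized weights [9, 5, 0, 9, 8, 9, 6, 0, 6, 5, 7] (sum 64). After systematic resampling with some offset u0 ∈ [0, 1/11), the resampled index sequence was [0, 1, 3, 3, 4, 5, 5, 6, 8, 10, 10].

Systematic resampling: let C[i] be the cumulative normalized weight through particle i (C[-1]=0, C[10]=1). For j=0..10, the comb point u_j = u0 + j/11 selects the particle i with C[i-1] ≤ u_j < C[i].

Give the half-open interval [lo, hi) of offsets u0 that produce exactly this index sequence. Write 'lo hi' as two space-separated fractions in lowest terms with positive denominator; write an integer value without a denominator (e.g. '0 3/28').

51/704 7/88

C = [9/64, 7/32, 7/32, 23/64, 31/64, 5/8, 23/32, 23/32, 13/16, 57/64, 1]
j=0 picked index 0: u0 ∈ [0, 9/64)
j=1 picked index 1: u0 ∈ [35/704, 45/352)
j=2 picked index 3: u0 ∈ [13/352, 125/704)
j=3 picked index 3: u0 ∈ [-19/352, 61/704)
j=4 picked index 4: u0 ∈ [-3/704, 85/704)
j=5 picked index 5: u0 ∈ [21/704, 15/88)
j=6 picked index 5: u0 ∈ [-43/704, 7/88)
j=7 picked index 6: u0 ∈ [-1/88, 29/352)
j=8 picked index 8: u0 ∈ [-3/352, 15/176)
j=9 picked index 10: u0 ∈ [51/704, 2/11)
j=10 picked index 10: u0 ∈ [-13/704, 1/11)
intersection: [51/704, 7/88)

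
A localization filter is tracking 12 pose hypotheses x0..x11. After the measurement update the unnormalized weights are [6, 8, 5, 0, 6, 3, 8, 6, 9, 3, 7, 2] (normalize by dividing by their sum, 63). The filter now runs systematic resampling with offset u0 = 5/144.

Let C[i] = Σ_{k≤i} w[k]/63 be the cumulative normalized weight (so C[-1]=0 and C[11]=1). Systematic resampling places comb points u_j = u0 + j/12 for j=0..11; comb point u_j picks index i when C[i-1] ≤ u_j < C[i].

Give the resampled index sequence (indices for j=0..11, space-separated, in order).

C = [2/21, 2/9, 19/63, 19/63, 25/63, 4/9, 4/7, 2/3, 17/21, 6/7, 61/63, 1]
j=0: u_0=5/144 ∈ [0, 2/21) → index 0
j=1: u_1=17/144 ∈ [2/21, 2/9) → index 1
j=2: u_2=29/144 ∈ [2/21, 2/9) → index 1
j=3: u_3=41/144 ∈ [2/9, 19/63) → index 2
j=4: u_4=53/144 ∈ [19/63, 25/63) → index 4
j=5: u_5=65/144 ∈ [4/9, 4/7) → index 6
j=6: u_6=77/144 ∈ [4/9, 4/7) → index 6
j=7: u_7=89/144 ∈ [4/7, 2/3) → index 7
j=8: u_8=101/144 ∈ [2/3, 17/21) → index 8
j=9: u_9=113/144 ∈ [2/3, 17/21) → index 8
j=10: u_10=125/144 ∈ [6/7, 61/63) → index 10
j=11: u_11=137/144 ∈ [6/7, 61/63) → index 10

0 1 1 2 4 6 6 7 8 8 10 10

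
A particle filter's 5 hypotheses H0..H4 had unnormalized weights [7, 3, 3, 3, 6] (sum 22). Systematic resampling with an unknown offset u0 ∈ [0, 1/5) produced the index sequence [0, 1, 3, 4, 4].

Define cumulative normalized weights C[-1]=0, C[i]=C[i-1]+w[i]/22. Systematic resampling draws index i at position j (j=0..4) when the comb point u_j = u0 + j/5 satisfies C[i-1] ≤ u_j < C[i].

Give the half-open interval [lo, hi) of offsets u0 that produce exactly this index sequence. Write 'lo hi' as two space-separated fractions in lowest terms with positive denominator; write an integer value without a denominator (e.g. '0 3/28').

C = [7/22, 5/11, 13/22, 8/11, 1]
j=0 picked index 0: u0 ∈ [0, 7/22)
j=1 picked index 1: u0 ∈ [13/110, 14/55)
j=2 picked index 3: u0 ∈ [21/110, 18/55)
j=3 picked index 4: u0 ∈ [7/55, 2/5)
j=4 picked index 4: u0 ∈ [-4/55, 1/5)
intersection: [21/110, 1/5)

21/110 1/5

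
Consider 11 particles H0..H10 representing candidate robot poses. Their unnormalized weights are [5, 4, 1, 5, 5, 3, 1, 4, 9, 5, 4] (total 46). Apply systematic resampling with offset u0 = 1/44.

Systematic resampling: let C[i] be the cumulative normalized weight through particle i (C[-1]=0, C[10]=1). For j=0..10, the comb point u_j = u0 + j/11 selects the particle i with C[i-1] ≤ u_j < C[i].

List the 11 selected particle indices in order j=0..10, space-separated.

C = [5/46, 9/46, 5/23, 15/46, 10/23, 1/2, 12/23, 14/23, 37/46, 21/23, 1]
j=0: u_0=1/44 ∈ [0, 5/46) → index 0
j=1: u_1=5/44 ∈ [5/46, 9/46) → index 1
j=2: u_2=9/44 ∈ [9/46, 5/23) → index 2
j=3: u_3=13/44 ∈ [5/23, 15/46) → index 3
j=4: u_4=17/44 ∈ [15/46, 10/23) → index 4
j=5: u_5=21/44 ∈ [10/23, 1/2) → index 5
j=6: u_6=25/44 ∈ [12/23, 14/23) → index 7
j=7: u_7=29/44 ∈ [14/23, 37/46) → index 8
j=8: u_8=3/4 ∈ [14/23, 37/46) → index 8
j=9: u_9=37/44 ∈ [37/46, 21/23) → index 9
j=10: u_10=41/44 ∈ [21/23, 1) → index 10

0 1 2 3 4 5 7 8 8 9 10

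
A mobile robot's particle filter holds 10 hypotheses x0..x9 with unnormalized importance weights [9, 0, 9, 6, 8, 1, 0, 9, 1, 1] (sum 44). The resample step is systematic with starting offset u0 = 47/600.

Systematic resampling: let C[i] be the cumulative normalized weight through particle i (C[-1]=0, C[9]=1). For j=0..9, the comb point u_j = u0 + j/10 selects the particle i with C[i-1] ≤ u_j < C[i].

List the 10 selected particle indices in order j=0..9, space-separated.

C = [9/44, 9/44, 9/22, 6/11, 8/11, 3/4, 3/4, 21/22, 43/44, 1]
j=0: u_0=47/600 ∈ [0, 9/44) → index 0
j=1: u_1=107/600 ∈ [0, 9/44) → index 0
j=2: u_2=167/600 ∈ [9/44, 9/22) → index 2
j=3: u_3=227/600 ∈ [9/44, 9/22) → index 2
j=4: u_4=287/600 ∈ [9/22, 6/11) → index 3
j=5: u_5=347/600 ∈ [6/11, 8/11) → index 4
j=6: u_6=407/600 ∈ [6/11, 8/11) → index 4
j=7: u_7=467/600 ∈ [3/4, 21/22) → index 7
j=8: u_8=527/600 ∈ [3/4, 21/22) → index 7
j=9: u_9=587/600 ∈ [43/44, 1) → index 9

0 0 2 2 3 4 4 7 7 9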